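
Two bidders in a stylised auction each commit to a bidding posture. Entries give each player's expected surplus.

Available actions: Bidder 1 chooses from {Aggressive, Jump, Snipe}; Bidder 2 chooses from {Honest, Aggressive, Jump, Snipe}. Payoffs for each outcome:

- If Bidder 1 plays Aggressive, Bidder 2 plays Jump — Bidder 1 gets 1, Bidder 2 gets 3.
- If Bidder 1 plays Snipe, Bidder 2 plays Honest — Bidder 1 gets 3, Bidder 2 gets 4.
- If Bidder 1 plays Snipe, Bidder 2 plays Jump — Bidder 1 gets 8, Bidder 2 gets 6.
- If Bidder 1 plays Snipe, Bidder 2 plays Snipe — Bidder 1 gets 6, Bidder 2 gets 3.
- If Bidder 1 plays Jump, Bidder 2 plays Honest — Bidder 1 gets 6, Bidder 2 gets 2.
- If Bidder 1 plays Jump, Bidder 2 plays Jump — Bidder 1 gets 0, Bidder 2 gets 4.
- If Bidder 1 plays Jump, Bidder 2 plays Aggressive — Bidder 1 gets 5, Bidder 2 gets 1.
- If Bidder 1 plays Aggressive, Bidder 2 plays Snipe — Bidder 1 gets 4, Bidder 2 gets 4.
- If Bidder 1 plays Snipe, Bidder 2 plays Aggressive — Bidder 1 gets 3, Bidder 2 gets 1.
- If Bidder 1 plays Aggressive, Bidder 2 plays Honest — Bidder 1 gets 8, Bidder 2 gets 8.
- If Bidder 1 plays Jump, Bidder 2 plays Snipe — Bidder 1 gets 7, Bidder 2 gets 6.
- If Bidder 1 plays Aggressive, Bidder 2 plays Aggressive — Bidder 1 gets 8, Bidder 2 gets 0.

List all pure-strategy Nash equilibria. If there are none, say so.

Check each profile: it is a Nash equilibrium iff no player can strictly gain by switching unilaterally.
(Aggressive, Honest): Bidder 1 gets 8, best alternative 6; Bidder 2 gets 8, best alternative 4. No profitable deviation — NE.
(Aggressive, Aggressive): Bidder 2 can switch to Honest (0 → 8). Not NE.
(Aggressive, Jump): Bidder 1 can switch to Snipe (1 → 8). Not NE.
(Aggressive, Snipe): Bidder 1 can switch to Jump (4 → 7). Not NE.
(Jump, Honest): Bidder 1 can switch to Aggressive (6 → 8). Not NE.
(Jump, Aggressive): Bidder 1 can switch to Aggressive (5 → 8). Not NE.
(Jump, Jump): Bidder 1 can switch to Aggressive (0 → 1). Not NE.
(Jump, Snipe): Bidder 1 gets 7, best alternative 6; Bidder 2 gets 6, best alternative 4. No profitable deviation — NE.
(Snipe, Jump): Bidder 1 gets 8, best alternative 1; Bidder 2 gets 6, best alternative 4. No profitable deviation — NE.
(The remaining 3 profiles each have a profitable deviation by the same check.)

(Aggressive, Honest), (Jump, Snipe), (Snipe, Jump)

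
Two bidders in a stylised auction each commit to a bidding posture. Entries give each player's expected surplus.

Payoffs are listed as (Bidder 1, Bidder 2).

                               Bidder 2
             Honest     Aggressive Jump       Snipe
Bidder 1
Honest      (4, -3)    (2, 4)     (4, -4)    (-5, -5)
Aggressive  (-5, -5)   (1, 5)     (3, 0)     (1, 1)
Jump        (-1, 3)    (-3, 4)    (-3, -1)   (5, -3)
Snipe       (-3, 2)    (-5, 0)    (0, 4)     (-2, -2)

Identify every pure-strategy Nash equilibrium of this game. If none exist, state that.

The unique pure-strategy Nash equilibrium is (Honest, Aggressive).

Mark each player's best response to every combination of opponents' strategies; a profile where every player is best-responding is a pure Nash equilibrium.
Bidder 1 against Honest: payoffs 4, -5, -1, -3 → best response Honest.
Bidder 1 against Aggressive: payoffs 2, 1, -3, -5 → best response Honest.
Bidder 1 against Jump: payoffs 4, 3, -3, 0 → best response Honest.
Bidder 1 against Snipe: payoffs -5, 1, 5, -2 → best response Jump.
Bidder 2 against Honest: payoffs -3, 4, -4, -5 → best response Aggressive.
Bidder 2 against Aggressive: payoffs -5, 5, 0, 1 → best response Aggressive.
Bidder 2 against Jump: payoffs 3, 4, -1, -3 → best response Aggressive.
Bidder 2 against Snipe: payoffs 2, 0, 4, -2 → best response Jump.
Mutual best responses: (Honest, Aggressive).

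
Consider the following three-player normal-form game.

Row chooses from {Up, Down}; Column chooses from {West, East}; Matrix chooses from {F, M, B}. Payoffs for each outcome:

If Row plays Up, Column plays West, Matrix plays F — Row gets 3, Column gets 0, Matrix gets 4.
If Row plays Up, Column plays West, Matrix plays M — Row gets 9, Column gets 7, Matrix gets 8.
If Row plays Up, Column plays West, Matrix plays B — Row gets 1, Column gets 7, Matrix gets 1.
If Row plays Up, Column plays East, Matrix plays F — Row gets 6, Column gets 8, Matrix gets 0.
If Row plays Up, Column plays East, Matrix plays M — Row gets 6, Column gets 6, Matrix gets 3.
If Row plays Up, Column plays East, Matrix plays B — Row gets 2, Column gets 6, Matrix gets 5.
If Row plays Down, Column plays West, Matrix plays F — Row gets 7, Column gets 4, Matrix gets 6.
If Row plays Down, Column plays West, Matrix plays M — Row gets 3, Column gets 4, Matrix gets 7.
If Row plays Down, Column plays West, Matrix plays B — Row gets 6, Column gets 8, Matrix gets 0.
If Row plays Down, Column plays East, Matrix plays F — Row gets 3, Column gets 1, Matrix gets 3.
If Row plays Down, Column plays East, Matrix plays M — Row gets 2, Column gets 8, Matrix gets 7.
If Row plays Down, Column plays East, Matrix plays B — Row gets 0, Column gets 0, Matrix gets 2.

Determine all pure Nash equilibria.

For each player, find the best response to each opponent profile; mutual best responses are the pure NE.
Row against (West, F): payoffs 3, 7 → best response Down.
Row against (West, M): payoffs 9, 3 → best response Up.
Row against (West, B): payoffs 1, 6 → best response Down.
Row against (East, F): payoffs 6, 3 → best response Up.
Row against (East, M): payoffs 6, 2 → best response Up.
Row against (East, B): payoffs 2, 0 → best response Up.
Column against (Up, F): payoffs 0, 8 → best response East.
Column against (Up, M): payoffs 7, 6 → best response West.
Column against (Up, B): payoffs 7, 6 → best response West.
Column against (Down, F): payoffs 4, 1 → best response West.
Column against (Down, M): payoffs 4, 8 → best response East.
Column against (Down, B): payoffs 8, 0 → best response West.
Matrix against (Up, West): payoffs 4, 8, 1 → best response M.
Matrix against (Up, East): payoffs 0, 3, 5 → best response B.
Matrix against (Down, West): payoffs 6, 7, 0 → best response M.
Matrix against (Down, East): payoffs 3, 7, 2 → best response M.
Mutual best responses: (Up, West, M).

Pure NE: (Up, West, M)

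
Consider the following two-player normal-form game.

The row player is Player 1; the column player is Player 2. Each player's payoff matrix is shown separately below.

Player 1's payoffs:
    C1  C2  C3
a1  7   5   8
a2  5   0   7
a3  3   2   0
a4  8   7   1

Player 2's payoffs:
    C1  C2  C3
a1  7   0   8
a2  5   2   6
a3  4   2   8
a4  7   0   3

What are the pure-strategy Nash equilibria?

Pure-strategy Nash equilibria: (a1, C3), (a4, C1)

Player 1 against C1: payoffs 7, 5, 3, 8 → best response a4.
Player 1 against C2: payoffs 5, 0, 2, 7 → best response a4.
Player 1 against C3: payoffs 8, 7, 0, 1 → best response a1.
Player 2 against a1: payoffs 7, 0, 8 → best response C3.
Player 2 against a2: payoffs 5, 2, 6 → best response C3.
Player 2 against a3: payoffs 4, 2, 8 → best response C3.
Player 2 against a4: payoffs 7, 0, 3 → best response C1.
Mutual best responses: (a1, C3); (a4, C1).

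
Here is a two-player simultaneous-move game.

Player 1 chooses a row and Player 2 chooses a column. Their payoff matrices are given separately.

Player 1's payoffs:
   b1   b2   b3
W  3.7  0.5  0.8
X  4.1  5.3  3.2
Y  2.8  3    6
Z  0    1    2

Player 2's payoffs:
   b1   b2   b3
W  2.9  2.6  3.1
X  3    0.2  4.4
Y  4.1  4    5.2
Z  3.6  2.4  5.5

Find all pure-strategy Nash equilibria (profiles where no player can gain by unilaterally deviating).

The unique pure-strategy Nash equilibrium is (Y, b3).

(W, b1): Player 1 can switch to X (3.7 → 4.1). Not NE.
(W, b2): Player 1 can switch to X (0.5 → 5.3). Not NE.
(W, b3): Player 1 can switch to X (0.8 → 3.2). Not NE.
(X, b1): Player 2 can switch to b3 (3 → 4.4). Not NE.
(X, b2): Player 2 can switch to b1 (0.2 → 3). Not NE.
(X, b3): Player 1 can switch to Y (3.2 → 6). Not NE.
(Y, b3): Player 1 gets 6, best alternative 3.2; Player 2 gets 5.2, best alternative 4.1. No profitable deviation — NE.
(The remaining 5 profiles each have a profitable deviation by the same check.)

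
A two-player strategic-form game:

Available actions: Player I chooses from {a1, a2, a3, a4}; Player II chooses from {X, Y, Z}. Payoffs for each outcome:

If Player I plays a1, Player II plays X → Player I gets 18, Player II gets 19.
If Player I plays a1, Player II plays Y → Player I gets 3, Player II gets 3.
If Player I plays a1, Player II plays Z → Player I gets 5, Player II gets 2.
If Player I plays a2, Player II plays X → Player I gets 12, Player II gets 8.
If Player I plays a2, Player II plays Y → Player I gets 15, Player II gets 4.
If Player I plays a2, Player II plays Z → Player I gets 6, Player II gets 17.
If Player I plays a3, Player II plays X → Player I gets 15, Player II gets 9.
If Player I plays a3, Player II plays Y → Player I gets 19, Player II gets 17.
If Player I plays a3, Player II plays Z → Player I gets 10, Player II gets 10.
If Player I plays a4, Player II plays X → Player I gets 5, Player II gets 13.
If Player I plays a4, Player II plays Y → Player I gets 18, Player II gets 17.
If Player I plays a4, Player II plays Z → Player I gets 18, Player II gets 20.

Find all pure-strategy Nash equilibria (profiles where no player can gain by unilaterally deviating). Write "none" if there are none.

Pure-strategy Nash equilibria: (a1, X), (a3, Y), (a4, Z)

Player I against X: payoffs 18, 12, 15, 5 → best response a1.
Player I against Y: payoffs 3, 15, 19, 18 → best response a3.
Player I against Z: payoffs 5, 6, 10, 18 → best response a4.
Player II against a1: payoffs 19, 3, 2 → best response X.
Player II against a2: payoffs 8, 4, 17 → best response Z.
Player II against a3: payoffs 9, 17, 10 → best response Y.
Player II against a4: payoffs 13, 17, 20 → best response Z.
Mutual best responses: (a1, X); (a3, Y); (a4, Z).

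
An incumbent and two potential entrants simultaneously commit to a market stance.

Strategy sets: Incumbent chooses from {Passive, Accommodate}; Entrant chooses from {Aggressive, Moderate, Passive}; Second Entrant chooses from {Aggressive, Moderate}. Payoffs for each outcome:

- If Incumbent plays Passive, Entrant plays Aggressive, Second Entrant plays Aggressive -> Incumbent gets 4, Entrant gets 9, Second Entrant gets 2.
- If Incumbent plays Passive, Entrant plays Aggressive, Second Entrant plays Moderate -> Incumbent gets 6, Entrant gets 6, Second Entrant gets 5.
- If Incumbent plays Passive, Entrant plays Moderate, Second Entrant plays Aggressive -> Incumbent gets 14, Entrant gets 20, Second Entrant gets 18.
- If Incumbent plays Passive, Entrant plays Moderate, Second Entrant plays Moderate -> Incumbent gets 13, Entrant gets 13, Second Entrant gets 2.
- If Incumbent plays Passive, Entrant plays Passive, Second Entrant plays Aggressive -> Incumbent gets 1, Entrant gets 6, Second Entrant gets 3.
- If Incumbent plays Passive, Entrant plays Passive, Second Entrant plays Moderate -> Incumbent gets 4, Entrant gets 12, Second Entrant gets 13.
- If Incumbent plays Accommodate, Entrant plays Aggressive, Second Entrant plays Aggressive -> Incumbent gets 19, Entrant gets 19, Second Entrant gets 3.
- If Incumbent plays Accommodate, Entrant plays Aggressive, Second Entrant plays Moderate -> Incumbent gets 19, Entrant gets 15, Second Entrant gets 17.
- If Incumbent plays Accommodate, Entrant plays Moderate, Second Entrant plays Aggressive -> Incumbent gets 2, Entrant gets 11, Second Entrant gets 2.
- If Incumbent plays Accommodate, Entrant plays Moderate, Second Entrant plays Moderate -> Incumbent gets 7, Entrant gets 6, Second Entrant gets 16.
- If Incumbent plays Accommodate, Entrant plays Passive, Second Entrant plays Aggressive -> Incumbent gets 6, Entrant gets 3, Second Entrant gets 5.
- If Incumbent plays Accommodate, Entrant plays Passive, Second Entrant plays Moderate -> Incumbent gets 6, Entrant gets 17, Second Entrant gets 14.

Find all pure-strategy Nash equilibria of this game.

(Passive, Aggressive, Aggressive): Incumbent can switch to Accommodate (4 → 19). Not NE.
(Passive, Aggressive, Moderate): Incumbent can switch to Accommodate (6 → 19). Not NE.
(Passive, Moderate, Aggressive): Incumbent gets 14, best alternative 2; Entrant gets 20, best alternative 9; Second Entrant gets 18, best alternative 2. No profitable deviation — NE.
(Passive, Moderate, Moderate): Second Entrant can switch to Aggressive (2 → 18). Not NE.
(Passive, Passive, Aggressive): Incumbent can switch to Accommodate (1 → 6). Not NE.
(Passive, Passive, Moderate): Incumbent can switch to Accommodate (4 → 6). Not NE.
(Accommodate, Aggressive, Aggressive): Second Entrant can switch to Moderate (3 → 17). Not NE.
(Accommodate, Aggressive, Moderate): Entrant can switch to Passive (15 → 17). Not NE.
(Accommodate, Moderate, Aggressive): Incumbent can switch to Passive (2 → 14). Not NE.
(Accommodate, Passive, Moderate): Incumbent gets 6, best alternative 4; Entrant gets 17, best alternative 15; Second Entrant gets 14, best alternative 5. No profitable deviation — NE.
(The remaining 2 profiles each have a profitable deviation by the same check.)

The pure Nash equilibria are (Passive, Moderate, Aggressive); (Accommodate, Passive, Moderate).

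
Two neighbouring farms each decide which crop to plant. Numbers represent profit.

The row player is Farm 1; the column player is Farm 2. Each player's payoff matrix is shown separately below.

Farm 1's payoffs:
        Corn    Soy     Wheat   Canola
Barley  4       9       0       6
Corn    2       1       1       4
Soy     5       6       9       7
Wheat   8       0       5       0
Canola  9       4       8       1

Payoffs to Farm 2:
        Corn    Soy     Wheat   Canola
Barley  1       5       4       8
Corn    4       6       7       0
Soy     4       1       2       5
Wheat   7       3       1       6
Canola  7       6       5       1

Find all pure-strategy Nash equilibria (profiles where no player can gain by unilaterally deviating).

The pure Nash equilibria are (Soy, Canola), (Canola, Corn).

Farm 1 against Corn: payoffs 4, 2, 5, 8, 9 → best response Canola.
Farm 1 against Soy: payoffs 9, 1, 6, 0, 4 → best response Barley.
Farm 1 against Wheat: payoffs 0, 1, 9, 5, 8 → best response Soy.
Farm 1 against Canola: payoffs 6, 4, 7, 0, 1 → best response Soy.
Farm 2 against Barley: payoffs 1, 5, 4, 8 → best response Canola.
Farm 2 against Corn: payoffs 4, 6, 7, 0 → best response Wheat.
Farm 2 against Soy: payoffs 4, 1, 2, 5 → best response Canola.
Farm 2 against Wheat: payoffs 7, 3, 1, 6 → best response Corn.
Farm 2 against Canola: payoffs 7, 6, 5, 1 → best response Corn.
Mutual best responses: (Soy, Canola); (Canola, Corn).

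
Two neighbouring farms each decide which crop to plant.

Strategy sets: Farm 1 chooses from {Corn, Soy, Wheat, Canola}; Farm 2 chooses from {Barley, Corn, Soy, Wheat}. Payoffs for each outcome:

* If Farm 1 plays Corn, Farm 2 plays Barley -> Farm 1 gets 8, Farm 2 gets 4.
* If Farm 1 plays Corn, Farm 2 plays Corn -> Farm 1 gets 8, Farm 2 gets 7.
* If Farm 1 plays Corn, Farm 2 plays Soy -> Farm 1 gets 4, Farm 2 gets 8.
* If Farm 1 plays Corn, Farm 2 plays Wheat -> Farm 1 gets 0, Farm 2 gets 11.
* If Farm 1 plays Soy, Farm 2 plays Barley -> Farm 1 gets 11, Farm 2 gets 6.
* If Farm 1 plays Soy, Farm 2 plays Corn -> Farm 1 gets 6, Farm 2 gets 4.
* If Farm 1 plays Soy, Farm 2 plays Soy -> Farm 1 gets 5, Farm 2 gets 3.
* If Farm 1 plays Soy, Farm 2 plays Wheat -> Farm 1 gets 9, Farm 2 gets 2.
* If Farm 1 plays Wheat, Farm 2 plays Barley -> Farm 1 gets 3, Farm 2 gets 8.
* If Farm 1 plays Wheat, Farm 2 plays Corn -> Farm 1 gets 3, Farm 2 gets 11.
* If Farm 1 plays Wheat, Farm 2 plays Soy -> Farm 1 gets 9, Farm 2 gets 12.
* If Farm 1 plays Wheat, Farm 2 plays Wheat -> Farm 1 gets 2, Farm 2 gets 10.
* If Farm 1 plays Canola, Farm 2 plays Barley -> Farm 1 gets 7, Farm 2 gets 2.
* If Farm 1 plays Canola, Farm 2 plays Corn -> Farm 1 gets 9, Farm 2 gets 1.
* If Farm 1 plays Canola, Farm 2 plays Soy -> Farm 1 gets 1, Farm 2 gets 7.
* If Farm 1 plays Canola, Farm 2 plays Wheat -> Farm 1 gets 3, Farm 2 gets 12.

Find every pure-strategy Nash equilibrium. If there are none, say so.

Farm 1 against Barley: payoffs 8, 11, 3, 7 → best response Soy.
Farm 1 against Corn: payoffs 8, 6, 3, 9 → best response Canola.
Farm 1 against Soy: payoffs 4, 5, 9, 1 → best response Wheat.
Farm 1 against Wheat: payoffs 0, 9, 2, 3 → best response Soy.
Farm 2 against Corn: payoffs 4, 7, 8, 11 → best response Wheat.
Farm 2 against Soy: payoffs 6, 4, 3, 2 → best response Barley.
Farm 2 against Wheat: payoffs 8, 11, 12, 10 → best response Soy.
Farm 2 against Canola: payoffs 2, 1, 7, 12 → best response Wheat.
Mutual best responses: (Soy, Barley); (Wheat, Soy).

(Soy, Barley) and (Wheat, Soy)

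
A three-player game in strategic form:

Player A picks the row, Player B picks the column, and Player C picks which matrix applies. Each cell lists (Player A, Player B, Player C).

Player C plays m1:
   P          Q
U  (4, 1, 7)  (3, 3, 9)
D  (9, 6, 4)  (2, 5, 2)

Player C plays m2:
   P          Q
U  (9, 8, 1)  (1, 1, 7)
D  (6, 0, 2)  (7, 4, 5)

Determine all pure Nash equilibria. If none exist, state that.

For each strategy profile, look for a profitable unilateral deviation.
(U, P, m1): Player A can switch to D (4 → 9). Not NE.
(U, P, m2): Player C can switch to m1 (1 → 7). Not NE.
(U, Q, m1): Player A gets 3, best alternative 2; Player B gets 3, best alternative 1; Player C gets 9, best alternative 7. No profitable deviation — NE.
(U, Q, m2): Player A can switch to D (1 → 7). Not NE.
(D, P, m1): Player A gets 9, best alternative 4; Player B gets 6, best alternative 5; Player C gets 4, best alternative 2. No profitable deviation — NE.
(D, P, m2): Player A can switch to U (6 → 9). Not NE.
(D, Q, m1): Player A can switch to U (2 → 3). Not NE.
(D, Q, m2): Player A gets 7, best alternative 1; Player B gets 4, best alternative 0; Player C gets 5, best alternative 2. No profitable deviation — NE.

(U, Q, m1); (D, P, m1); (D, Q, m2)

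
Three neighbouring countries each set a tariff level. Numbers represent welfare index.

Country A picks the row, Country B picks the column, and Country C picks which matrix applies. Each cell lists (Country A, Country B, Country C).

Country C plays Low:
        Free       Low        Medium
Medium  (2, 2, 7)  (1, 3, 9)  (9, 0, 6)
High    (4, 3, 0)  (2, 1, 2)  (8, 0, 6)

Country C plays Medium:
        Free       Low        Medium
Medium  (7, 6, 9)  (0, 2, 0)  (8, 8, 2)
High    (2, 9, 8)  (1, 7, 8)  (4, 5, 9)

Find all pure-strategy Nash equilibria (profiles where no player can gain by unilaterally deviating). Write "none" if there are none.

(Medium, Free, Low): Country A can switch to High (2 → 4). Not NE.
(Medium, Free, Medium): Country B can switch to Medium (6 → 8). Not NE.
(Medium, Low, Low): Country A can switch to High (1 → 2). Not NE.
(Medium, Low, Medium): Country A can switch to High (0 → 1). Not NE.
(Medium, Medium, Low): Country B can switch to Free (0 → 2). Not NE.
(Medium, Medium, Medium): Country C can switch to Low (2 → 6). Not NE.
(The remaining 6 profiles each have a profitable deviation by the same check.)

none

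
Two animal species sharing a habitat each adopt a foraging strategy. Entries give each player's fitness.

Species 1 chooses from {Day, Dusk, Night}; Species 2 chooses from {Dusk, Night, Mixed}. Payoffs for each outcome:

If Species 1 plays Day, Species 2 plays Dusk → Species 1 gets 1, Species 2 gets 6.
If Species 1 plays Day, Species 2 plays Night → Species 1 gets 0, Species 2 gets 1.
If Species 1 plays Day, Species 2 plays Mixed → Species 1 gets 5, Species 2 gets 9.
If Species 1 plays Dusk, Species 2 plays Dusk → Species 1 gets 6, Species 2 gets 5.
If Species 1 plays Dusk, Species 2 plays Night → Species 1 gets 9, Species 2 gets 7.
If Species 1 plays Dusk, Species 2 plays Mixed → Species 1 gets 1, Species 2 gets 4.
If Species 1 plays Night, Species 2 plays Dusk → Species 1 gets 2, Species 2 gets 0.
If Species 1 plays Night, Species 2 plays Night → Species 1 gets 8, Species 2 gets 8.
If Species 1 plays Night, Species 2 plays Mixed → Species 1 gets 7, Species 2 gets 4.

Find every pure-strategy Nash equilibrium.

Species 1 against Dusk: payoffs 1, 6, 2 → best response Dusk.
Species 1 against Night: payoffs 0, 9, 8 → best response Dusk.
Species 1 against Mixed: payoffs 5, 1, 7 → best response Night.
Species 2 against Day: payoffs 6, 1, 9 → best response Mixed.
Species 2 against Dusk: payoffs 5, 7, 4 → best response Night.
Species 2 against Night: payoffs 0, 8, 4 → best response Night.
Mutual best responses: (Dusk, Night).

(Dusk, Night)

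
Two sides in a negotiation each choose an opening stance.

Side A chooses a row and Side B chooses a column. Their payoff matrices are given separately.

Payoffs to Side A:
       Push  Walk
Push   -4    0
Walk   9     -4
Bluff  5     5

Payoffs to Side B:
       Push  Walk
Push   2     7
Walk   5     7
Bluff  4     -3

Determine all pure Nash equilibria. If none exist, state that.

none

Side A against Push: payoffs -4, 9, 5 → best response Walk.
Side A against Walk: payoffs 0, -4, 5 → best response Bluff.
Side B against Push: payoffs 2, 7 → best response Walk.
Side B against Walk: payoffs 5, 7 → best response Walk.
Side B against Bluff: payoffs 4, -3 → best response Push.
No profile is a mutual best response for all players.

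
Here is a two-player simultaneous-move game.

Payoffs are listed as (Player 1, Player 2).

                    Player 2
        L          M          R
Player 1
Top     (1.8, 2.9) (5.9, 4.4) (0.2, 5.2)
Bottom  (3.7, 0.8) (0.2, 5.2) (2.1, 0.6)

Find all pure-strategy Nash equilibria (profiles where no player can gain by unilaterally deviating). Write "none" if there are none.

This game has no pure Nash equilibrium.

For each player, find the best response to each opponent profile; mutual best responses are the pure NE.
Player 1 against L: payoffs 1.8, 3.7 → best response Bottom.
Player 1 against M: payoffs 5.9, 0.2 → best response Top.
Player 1 against R: payoffs 0.2, 2.1 → best response Bottom.
Player 2 against Top: payoffs 2.9, 4.4, 5.2 → best response R.
Player 2 against Bottom: payoffs 0.8, 5.2, 0.6 → best response M.
No profile is a mutual best response for all players.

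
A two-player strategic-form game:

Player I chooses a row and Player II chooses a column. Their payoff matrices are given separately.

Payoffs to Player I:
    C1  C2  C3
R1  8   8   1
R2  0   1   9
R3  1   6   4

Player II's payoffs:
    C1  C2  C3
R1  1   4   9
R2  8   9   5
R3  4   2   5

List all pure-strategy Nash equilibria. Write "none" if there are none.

none

(R1, C1): Player II can switch to C2 (1 → 4). Not NE.
(R1, C2): Player II can switch to C3 (4 → 9). Not NE.
(R1, C3): Player I can switch to R2 (1 → 9). Not NE.
(R2, C1): Player I can switch to R1 (0 → 8). Not NE.
(R2, C2): Player I can switch to R1 (1 → 8). Not NE.
(R2, C3): Player II can switch to C1 (5 → 8). Not NE.
(R3, C1): Player I can switch to R1 (1 → 8). Not NE.
(R3, C2): Player I can switch to R1 (6 → 8). Not NE.
(R3, C3): Player I can switch to R2 (4 → 9). Not NE.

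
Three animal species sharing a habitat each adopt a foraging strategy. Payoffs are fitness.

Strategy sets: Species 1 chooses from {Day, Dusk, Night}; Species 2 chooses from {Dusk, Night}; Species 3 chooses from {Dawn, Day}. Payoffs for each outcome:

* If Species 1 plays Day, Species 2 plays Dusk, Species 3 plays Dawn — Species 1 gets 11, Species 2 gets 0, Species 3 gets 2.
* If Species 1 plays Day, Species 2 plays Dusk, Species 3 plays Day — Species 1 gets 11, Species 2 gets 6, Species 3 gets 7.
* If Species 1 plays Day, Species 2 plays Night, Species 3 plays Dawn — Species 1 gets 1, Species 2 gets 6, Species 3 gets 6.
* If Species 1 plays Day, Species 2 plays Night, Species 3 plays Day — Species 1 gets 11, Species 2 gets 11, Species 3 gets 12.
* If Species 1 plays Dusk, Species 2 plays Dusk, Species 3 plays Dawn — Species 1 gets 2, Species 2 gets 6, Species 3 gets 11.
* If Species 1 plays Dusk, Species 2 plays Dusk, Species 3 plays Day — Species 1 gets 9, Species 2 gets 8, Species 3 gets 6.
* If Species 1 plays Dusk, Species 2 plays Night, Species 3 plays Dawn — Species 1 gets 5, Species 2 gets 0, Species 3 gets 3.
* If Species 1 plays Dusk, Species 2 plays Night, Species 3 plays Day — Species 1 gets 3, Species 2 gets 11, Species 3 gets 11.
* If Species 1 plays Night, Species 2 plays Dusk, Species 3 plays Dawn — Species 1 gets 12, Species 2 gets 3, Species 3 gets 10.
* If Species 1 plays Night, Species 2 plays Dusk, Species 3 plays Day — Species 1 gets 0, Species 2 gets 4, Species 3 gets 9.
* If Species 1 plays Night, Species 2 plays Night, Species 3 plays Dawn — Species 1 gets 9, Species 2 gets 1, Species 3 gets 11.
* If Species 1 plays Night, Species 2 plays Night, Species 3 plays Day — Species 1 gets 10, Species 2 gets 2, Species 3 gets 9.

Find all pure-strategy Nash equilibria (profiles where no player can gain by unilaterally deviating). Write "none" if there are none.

(Day, Dusk, Dawn): Species 1 can switch to Night (11 → 12). Not NE.
(Day, Dusk, Day): Species 2 can switch to Night (6 → 11). Not NE.
(Day, Night, Dawn): Species 1 can switch to Dusk (1 → 5). Not NE.
(Day, Night, Day): Species 1 gets 11, best alternative 10; Species 2 gets 11, best alternative 6; Species 3 gets 12, best alternative 6. No profitable deviation — NE.
(Dusk, Dusk, Dawn): Species 1 can switch to Day (2 → 11). Not NE.
(Dusk, Dusk, Day): Species 1 can switch to Day (9 → 11). Not NE.
(Dusk, Night, Dawn): Species 1 can switch to Night (5 → 9). Not NE.
(Dusk, Night, Day): Species 1 can switch to Day (3 → 11). Not NE.
(Night, Dusk, Dawn): Species 1 gets 12, best alternative 11; Species 2 gets 3, best alternative 1; Species 3 gets 10, best alternative 9. No profitable deviation — NE.
(Night, Dusk, Day): Species 1 can switch to Day (0 → 11). Not NE.
(Night, Night, Dawn): Species 2 can switch to Dusk (1 → 3). Not NE.
(Night, Night, Day): Species 1 can switch to Day (10 → 11). Not NE.

The pure Nash equilibria are (Day, Night, Day), (Night, Dusk, Dawn).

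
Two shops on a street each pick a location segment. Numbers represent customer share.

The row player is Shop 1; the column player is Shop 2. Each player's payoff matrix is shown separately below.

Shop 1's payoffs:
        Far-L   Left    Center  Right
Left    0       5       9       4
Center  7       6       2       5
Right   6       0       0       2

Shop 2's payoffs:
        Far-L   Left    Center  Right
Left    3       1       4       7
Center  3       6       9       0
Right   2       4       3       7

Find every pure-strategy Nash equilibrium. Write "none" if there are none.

none

Shop 1 against Far-L: payoffs 0, 7, 6 → best response Center.
Shop 1 against Left: payoffs 5, 6, 0 → best response Center.
Shop 1 against Center: payoffs 9, 2, 0 → best response Left.
Shop 1 against Right: payoffs 4, 5, 2 → best response Center.
Shop 2 against Left: payoffs 3, 1, 4, 7 → best response Right.
Shop 2 against Center: payoffs 3, 6, 9, 0 → best response Center.
Shop 2 against Right: payoffs 2, 4, 3, 7 → best response Right.
No profile is a mutual best response for all players.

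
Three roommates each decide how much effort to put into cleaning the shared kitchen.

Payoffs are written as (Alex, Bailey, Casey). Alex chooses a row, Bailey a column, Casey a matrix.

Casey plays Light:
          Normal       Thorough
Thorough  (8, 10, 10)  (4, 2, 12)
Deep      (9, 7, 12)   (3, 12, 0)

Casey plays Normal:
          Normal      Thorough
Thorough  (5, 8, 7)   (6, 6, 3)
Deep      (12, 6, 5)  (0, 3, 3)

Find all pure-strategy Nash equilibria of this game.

For each player, find the best response to each opponent profile; mutual best responses are the pure NE.
Alex against (Normal, Light): payoffs 8, 9 → best response Deep.
Alex against (Normal, Normal): payoffs 5, 12 → best response Deep.
Alex against (Thorough, Light): payoffs 4, 3 → best response Thorough.
Alex against (Thorough, Normal): payoffs 6, 0 → best response Thorough.
Bailey against (Thorough, Light): payoffs 10, 2 → best response Normal.
Bailey against (Thorough, Normal): payoffs 8, 6 → best response Normal.
Bailey against (Deep, Light): payoffs 7, 12 → best response Thorough.
Bailey against (Deep, Normal): payoffs 6, 3 → best response Normal.
Casey against (Thorough, Normal): payoffs 10, 7 → best response Light.
Casey against (Thorough, Thorough): payoffs 12, 3 → best response Light.
Casey against (Deep, Normal): payoffs 12, 5 → best response Light.
Casey against (Deep, Thorough): payoffs 0, 3 → best response Normal.
No profile is a mutual best response for all players.

There is no pure-strategy Nash equilibrium.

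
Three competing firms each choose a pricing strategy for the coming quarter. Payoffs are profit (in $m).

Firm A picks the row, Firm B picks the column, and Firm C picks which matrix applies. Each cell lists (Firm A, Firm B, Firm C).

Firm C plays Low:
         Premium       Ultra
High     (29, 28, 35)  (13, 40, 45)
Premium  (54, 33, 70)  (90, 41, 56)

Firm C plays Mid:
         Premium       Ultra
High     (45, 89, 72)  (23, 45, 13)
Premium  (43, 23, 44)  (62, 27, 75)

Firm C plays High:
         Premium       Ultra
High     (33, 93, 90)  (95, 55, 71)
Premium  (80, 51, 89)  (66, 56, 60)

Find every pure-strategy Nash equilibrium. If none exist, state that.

Mark each player's best response to every combination of opponents' strategies; a profile where every player is best-responding is a pure Nash equilibrium.
Firm A against (Premium, Low): payoffs 29, 54 → best response Premium.
Firm A against (Premium, Mid): payoffs 45, 43 → best response High.
Firm A against (Premium, High): payoffs 33, 80 → best response Premium.
Firm A against (Ultra, Low): payoffs 13, 90 → best response Premium.
Firm A against (Ultra, Mid): payoffs 23, 62 → best response Premium.
Firm A against (Ultra, High): payoffs 95, 66 → best response High.
Firm B against (High, Low): payoffs 28, 40 → best response Ultra.
Firm B against (High, Mid): payoffs 89, 45 → best response Premium.
Firm B against (High, High): payoffs 93, 55 → best response Premium.
Firm B against (Premium, Low): payoffs 33, 41 → best response Ultra.
Firm B against (Premium, Mid): payoffs 23, 27 → best response Ultra.
Firm B against (Premium, High): payoffs 51, 56 → best response Ultra.
Firm C against (High, Premium): payoffs 35, 72, 90 → best response High.
Firm C against (High, Ultra): payoffs 45, 13, 71 → best response High.
Firm C against (Premium, Premium): payoffs 70, 44, 89 → best response High.
Firm C against (Premium, Ultra): payoffs 56, 75, 60 → best response Mid.
Mutual best responses: (Premium, Ultra, Mid).

The unique pure-strategy Nash equilibrium is (Premium, Ultra, Mid).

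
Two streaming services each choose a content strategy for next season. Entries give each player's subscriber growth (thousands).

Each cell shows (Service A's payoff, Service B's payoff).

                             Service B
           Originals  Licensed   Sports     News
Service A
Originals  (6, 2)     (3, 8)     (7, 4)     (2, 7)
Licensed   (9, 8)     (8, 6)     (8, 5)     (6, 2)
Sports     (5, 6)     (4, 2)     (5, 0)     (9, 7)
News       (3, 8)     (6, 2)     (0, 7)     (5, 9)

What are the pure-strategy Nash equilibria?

Service A against Originals: payoffs 6, 9, 5, 3 → best response Licensed.
Service A against Licensed: payoffs 3, 8, 4, 6 → best response Licensed.
Service A against Sports: payoffs 7, 8, 5, 0 → best response Licensed.
Service A against News: payoffs 2, 6, 9, 5 → best response Sports.
Service B against Originals: payoffs 2, 8, 4, 7 → best response Licensed.
Service B against Licensed: payoffs 8, 6, 5, 2 → best response Originals.
Service B against Sports: payoffs 6, 2, 0, 7 → best response News.
Service B against News: payoffs 8, 2, 7, 9 → best response News.
Mutual best responses: (Licensed, Originals); (Sports, News).

Pure-strategy Nash equilibria: (Licensed, Originals); (Sports, News)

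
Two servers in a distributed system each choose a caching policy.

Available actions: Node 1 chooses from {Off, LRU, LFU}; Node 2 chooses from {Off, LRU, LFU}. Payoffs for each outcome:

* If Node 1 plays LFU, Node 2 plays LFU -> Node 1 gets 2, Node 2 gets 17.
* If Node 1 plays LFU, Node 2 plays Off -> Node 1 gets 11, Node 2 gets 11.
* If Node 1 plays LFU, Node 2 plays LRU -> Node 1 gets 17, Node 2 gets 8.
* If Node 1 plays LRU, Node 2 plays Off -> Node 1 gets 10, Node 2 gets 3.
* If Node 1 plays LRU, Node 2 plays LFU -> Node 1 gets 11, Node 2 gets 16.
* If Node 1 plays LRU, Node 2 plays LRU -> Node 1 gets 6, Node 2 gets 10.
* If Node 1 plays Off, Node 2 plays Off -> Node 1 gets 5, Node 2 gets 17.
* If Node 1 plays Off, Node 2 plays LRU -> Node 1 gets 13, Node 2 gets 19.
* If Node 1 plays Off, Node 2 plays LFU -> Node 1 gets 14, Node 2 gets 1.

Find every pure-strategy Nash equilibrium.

none

Mark each player's best response to every combination of opponents' strategies; a profile where every player is best-responding is a pure Nash equilibrium.
Node 1 against Off: payoffs 5, 10, 11 → best response LFU.
Node 1 against LRU: payoffs 13, 6, 17 → best response LFU.
Node 1 against LFU: payoffs 14, 11, 2 → best response Off.
Node 2 against Off: payoffs 17, 19, 1 → best response LRU.
Node 2 against LRU: payoffs 3, 10, 16 → best response LFU.
Node 2 against LFU: payoffs 11, 8, 17 → best response LFU.
No profile is a mutual best response for all players.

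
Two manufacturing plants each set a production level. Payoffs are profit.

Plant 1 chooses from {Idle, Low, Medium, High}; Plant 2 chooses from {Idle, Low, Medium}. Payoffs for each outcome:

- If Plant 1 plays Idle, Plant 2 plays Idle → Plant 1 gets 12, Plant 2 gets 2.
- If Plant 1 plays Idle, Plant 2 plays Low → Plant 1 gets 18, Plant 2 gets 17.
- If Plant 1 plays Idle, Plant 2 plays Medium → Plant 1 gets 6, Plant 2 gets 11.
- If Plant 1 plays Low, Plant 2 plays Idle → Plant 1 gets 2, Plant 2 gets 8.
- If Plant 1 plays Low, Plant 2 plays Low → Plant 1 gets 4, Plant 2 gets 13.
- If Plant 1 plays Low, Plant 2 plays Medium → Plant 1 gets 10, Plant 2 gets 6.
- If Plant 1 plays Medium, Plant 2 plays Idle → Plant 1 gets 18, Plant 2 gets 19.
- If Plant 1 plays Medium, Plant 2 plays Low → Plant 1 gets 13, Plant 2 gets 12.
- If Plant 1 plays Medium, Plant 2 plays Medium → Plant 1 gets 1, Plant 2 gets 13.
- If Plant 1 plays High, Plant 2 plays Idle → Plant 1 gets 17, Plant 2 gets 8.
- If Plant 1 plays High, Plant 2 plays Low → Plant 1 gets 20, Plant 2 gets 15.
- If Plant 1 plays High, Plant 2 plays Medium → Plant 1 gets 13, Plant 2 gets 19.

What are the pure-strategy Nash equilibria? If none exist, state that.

(Idle, Idle): Plant 1 can switch to Medium (12 → 18). Not NE.
(Idle, Low): Plant 1 can switch to High (18 → 20). Not NE.
(Idle, Medium): Plant 1 can switch to Low (6 → 10). Not NE.
(Low, Idle): Plant 1 can switch to Idle (2 → 12). Not NE.
(Low, Low): Plant 1 can switch to Idle (4 → 18). Not NE.
(Low, Medium): Plant 1 can switch to High (10 → 13). Not NE.
(Medium, Idle): Plant 1 gets 18, best alternative 17; Plant 2 gets 19, best alternative 13. No profitable deviation — NE.
(Medium, Low): Plant 1 can switch to Idle (13 → 18). Not NE.
(Medium, Medium): Plant 1 can switch to Idle (1 → 6). Not NE.
(High, Medium): Plant 1 gets 13, best alternative 10; Plant 2 gets 19, best alternative 15. No profitable deviation — NE.
(The remaining 2 profiles each have a profitable deviation by the same check.)

Pure-strategy Nash equilibria: (Medium, Idle), (High, Medium)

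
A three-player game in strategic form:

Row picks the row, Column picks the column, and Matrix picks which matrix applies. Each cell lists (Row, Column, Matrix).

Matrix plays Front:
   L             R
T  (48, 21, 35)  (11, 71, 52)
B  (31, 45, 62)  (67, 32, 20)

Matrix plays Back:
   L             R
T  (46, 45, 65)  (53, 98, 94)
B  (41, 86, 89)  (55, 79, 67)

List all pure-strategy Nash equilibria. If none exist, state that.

For each player, find the best response to each opponent profile; mutual best responses are the pure NE.
Row against (L, Front): payoffs 48, 31 → best response T.
Row against (L, Back): payoffs 46, 41 → best response T.
Row against (R, Front): payoffs 11, 67 → best response B.
Row against (R, Back): payoffs 53, 55 → best response B.
Column against (T, Front): payoffs 21, 71 → best response R.
Column against (T, Back): payoffs 45, 98 → best response R.
Column against (B, Front): payoffs 45, 32 → best response L.
Column against (B, Back): payoffs 86, 79 → best response L.
Matrix against (T, L): payoffs 35, 65 → best response Back.
Matrix against (T, R): payoffs 52, 94 → best response Back.
Matrix against (B, L): payoffs 62, 89 → best response Back.
Matrix against (B, R): payoffs 20, 67 → best response Back.
No profile is a mutual best response for all players.

There is no pure-strategy Nash equilibrium.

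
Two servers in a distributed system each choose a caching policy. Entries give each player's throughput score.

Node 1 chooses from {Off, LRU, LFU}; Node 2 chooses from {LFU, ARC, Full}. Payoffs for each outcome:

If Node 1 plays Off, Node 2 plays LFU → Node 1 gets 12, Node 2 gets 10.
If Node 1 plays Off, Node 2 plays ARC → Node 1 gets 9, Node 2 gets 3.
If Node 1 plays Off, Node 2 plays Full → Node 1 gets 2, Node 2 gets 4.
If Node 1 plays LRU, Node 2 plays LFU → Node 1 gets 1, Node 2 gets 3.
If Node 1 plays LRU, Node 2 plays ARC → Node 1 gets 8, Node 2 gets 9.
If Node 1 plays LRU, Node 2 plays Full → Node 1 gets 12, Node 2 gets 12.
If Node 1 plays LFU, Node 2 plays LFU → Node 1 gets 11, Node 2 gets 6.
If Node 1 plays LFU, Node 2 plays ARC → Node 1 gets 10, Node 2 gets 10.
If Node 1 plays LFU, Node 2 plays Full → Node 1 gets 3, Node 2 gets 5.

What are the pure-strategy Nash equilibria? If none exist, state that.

Mark each player's best response to every combination of opponents' strategies; a profile where every player is best-responding is a pure Nash equilibrium.
Node 1 against LFU: payoffs 12, 1, 11 → best response Off.
Node 1 against ARC: payoffs 9, 8, 10 → best response LFU.
Node 1 against Full: payoffs 2, 12, 3 → best response LRU.
Node 2 against Off: payoffs 10, 3, 4 → best response LFU.
Node 2 against LRU: payoffs 3, 9, 12 → best response Full.
Node 2 against LFU: payoffs 6, 10, 5 → best response ARC.
Mutual best responses: (Off, LFU); (LRU, Full); (LFU, ARC).

The pure Nash equilibria are (Off, LFU); (LRU, Full); (LFU, ARC).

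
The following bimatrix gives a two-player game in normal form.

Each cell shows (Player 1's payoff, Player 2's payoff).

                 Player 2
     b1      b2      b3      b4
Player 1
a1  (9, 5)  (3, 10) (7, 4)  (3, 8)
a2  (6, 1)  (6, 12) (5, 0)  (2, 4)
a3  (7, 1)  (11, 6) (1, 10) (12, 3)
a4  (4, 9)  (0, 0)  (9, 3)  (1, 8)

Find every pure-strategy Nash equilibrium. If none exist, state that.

none

Player 1 against b1: payoffs 9, 6, 7, 4 → best response a1.
Player 1 against b2: payoffs 3, 6, 11, 0 → best response a3.
Player 1 against b3: payoffs 7, 5, 1, 9 → best response a4.
Player 1 against b4: payoffs 3, 2, 12, 1 → best response a3.
Player 2 against a1: payoffs 5, 10, 4, 8 → best response b2.
Player 2 against a2: payoffs 1, 12, 0, 4 → best response b2.
Player 2 against a3: payoffs 1, 6, 10, 3 → best response b3.
Player 2 against a4: payoffs 9, 0, 3, 8 → best response b1.
No profile is a mutual best response for all players.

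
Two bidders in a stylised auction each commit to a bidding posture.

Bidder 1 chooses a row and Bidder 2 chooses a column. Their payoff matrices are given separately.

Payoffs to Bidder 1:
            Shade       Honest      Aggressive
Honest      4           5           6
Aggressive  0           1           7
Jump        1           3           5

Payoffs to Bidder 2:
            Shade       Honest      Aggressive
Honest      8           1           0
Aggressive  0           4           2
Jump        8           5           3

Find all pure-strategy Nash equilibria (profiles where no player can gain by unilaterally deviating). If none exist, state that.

Pure NE: (Honest, Shade)

Check each profile: it is a Nash equilibrium iff no player can strictly gain by switching unilaterally.
(Honest, Shade): Bidder 1 gets 4, best alternative 1; Bidder 2 gets 8, best alternative 1. No profitable deviation — NE.
(Honest, Honest): Bidder 2 can switch to Shade (1 → 8). Not NE.
(Honest, Aggressive): Bidder 1 can switch to Aggressive (6 → 7). Not NE.
(Aggressive, Shade): Bidder 1 can switch to Honest (0 → 4). Not NE.
(Aggressive, Honest): Bidder 1 can switch to Honest (1 → 5). Not NE.
(Aggressive, Aggressive): Bidder 2 can switch to Honest (2 → 4). Not NE.
(Jump, Shade): Bidder 1 can switch to Honest (1 → 4). Not NE.
(The remaining 2 profiles each have a profitable deviation by the same check.)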